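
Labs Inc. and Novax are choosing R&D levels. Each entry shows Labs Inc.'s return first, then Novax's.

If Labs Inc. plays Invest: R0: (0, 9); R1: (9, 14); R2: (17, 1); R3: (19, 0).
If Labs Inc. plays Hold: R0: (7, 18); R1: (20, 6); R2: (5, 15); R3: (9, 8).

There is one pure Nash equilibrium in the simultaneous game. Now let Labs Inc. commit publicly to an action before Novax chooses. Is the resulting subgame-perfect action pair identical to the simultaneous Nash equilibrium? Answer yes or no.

no

Backward induction with Labs Inc. moving first.
- Invest: Novax compares 9, 14, 1, 0 and picks R1; Labs Inc. would get 9.
- Hold: Novax compares 18, 6, 15, 8 and picks R0; Labs Inc. would get 7.
Among 9, 7, the best is 9 at Invest. Subgame-perfect outcome: (Invest, R1) with payoffs (9, 14).
For the simultaneous game, intersect best replies.
Labs Inc.'s best replies: R0→Hold; R1→Hold; R2→Invest; R3→Invest.
Novax's best replies: Invest→R1; Hold→R0.
Only (Hold, R0) has each player best-responding; Nash payoffs (7, 18).
Sequential outcome (Invest, R1) differs from the Nash profile (Hold, R0).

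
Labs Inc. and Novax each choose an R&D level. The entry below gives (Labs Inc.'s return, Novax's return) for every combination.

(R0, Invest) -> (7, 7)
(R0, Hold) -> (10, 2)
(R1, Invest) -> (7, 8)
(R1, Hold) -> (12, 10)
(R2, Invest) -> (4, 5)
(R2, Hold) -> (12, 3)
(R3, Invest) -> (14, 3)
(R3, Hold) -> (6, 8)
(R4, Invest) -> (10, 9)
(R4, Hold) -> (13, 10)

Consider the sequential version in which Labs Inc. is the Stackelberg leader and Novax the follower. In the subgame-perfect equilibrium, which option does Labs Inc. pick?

Backward induction with Labs Inc. moving first.
- R0: BR = Invest, leader payoff 7.
- R1: BR = Hold, leader payoff 12.
- R2: BR = Invest, leader payoff 4.
- R3: BR = Hold, leader payoff 6.
- R4: BR = Hold, leader payoff 13.
Maximizing over 7, 12, 4, 6, 13, Labs Inc. chooses R4. Subgame-perfect outcome: (R4, Hold) with payoffs (13, 10).

R4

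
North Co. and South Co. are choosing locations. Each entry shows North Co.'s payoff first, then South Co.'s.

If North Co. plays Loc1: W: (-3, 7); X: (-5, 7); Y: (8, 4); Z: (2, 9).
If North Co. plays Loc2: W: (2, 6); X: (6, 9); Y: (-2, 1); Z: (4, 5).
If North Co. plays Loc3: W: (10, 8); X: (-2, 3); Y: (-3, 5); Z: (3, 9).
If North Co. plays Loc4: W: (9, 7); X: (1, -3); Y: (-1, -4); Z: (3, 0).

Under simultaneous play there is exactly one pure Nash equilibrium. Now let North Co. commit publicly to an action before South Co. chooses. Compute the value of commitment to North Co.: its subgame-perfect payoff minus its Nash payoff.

3

Solve by backward induction (North Co. leads).
- Loc1: BR = Z, leader payoff 2.
- Loc2: BR = X, leader payoff 6.
- Loc3: BR = Z, leader payoff 3.
- Loc4: BR = W, leader payoff 9.
Among 2, 6, 3, 9, the best is 9 at Loc4. Subgame-perfect outcome: (Loc4, W) with payoffs (9, 7).
For the simultaneous game, intersect best replies.
North Co.'s best replies: W→Loc3; X→Loc2; Y→Loc1; Z→Loc2.
South Co.'s best replies: Loc1→Z; Loc2→X; Loc3→Z; Loc4→W.
The unique mutual best reply is (Loc2, X), giving (6, 9).
North Co.'s commitment gain: 9 − 6 = 3.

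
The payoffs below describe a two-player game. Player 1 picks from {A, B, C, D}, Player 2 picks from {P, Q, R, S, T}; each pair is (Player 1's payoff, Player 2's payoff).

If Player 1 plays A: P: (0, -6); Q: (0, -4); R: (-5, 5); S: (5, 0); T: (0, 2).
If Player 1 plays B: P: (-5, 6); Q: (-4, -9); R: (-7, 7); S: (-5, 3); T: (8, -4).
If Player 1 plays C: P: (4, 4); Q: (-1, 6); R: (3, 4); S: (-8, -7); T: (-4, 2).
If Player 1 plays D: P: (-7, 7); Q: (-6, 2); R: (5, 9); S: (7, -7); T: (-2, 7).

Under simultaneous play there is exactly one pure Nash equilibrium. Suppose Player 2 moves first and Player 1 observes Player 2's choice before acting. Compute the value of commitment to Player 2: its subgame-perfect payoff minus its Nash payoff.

0

Player 1 best-responds to each possible Player 2 move:
- P: Player 1 compares 0, -5, 4, -7 and picks C; Player 2 would get 4.
- Q: Player 1 compares 0, -4, -1, -6 and picks A; Player 2 would get -4.
- R: Player 1 compares -5, -7, 3, 5 and picks D; Player 2 would get 9.
- S: Player 1 compares 5, -5, -8, 7 and picks D; Player 2 would get -7.
- T: Player 1 compares 0, 8, -4, -2 and picks B; Player 2 would get -4.
Among 4, -4, 9, -7, -4, the best is 9 at R. Subgame-perfect outcome: (D, R) with payoffs (5, 9).
Under simultaneous play:
Player 1's best replies: P→C; Q→A; R→D; S→D; T→B.
Player 2's best replies: A→R; B→R; C→Q; D→R.
The unique mutual best reply is (D, R), giving (5, 9).
Player 2's commitment gain: 9 − 9 = 0.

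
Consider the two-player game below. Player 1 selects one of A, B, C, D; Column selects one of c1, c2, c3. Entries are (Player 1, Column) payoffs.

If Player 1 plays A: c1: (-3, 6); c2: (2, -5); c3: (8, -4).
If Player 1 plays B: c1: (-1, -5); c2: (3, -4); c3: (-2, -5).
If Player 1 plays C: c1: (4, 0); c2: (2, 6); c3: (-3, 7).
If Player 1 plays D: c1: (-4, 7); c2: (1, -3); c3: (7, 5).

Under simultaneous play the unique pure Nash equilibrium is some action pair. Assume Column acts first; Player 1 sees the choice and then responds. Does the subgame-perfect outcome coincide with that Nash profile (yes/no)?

Solve by backward induction (Column leads).
- c1 → Player 1 plays C (best of -3, -1, 4, -4); Column gets 0.
- c2 → Player 1 plays B (best of 2, 3, 2, 1); Column gets -4.
- c3 → Player 1 plays A (best of 8, -2, -3, 7); Column gets -4.
Column's induced payoffs are 0, -4, -4, so Column commits to c1. Subgame-perfect outcome: (C, c1) with payoffs (4, 0).
Now find the simultaneous Nash equilibrium.
Player 1's best replies: c1→C; c2→B; c3→A.
Column's best replies: A→c1; B→c2; C→c3; D→c1.
The unique mutual best reply is (B, c2), giving (3, -4).
Sequential outcome (C, c1) differs from the Nash profile (B, c2).

no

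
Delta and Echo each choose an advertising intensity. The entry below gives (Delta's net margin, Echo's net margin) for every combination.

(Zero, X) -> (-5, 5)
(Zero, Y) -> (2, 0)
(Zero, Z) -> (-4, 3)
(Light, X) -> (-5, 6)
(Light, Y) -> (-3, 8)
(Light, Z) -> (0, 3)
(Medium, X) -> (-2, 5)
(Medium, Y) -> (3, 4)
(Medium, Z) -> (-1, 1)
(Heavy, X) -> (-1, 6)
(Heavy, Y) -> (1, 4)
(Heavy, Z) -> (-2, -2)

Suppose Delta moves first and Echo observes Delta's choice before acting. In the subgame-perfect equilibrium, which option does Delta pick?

Backward induction with Delta moving first.
- Zero: Echo compares 5, 0, 3 and picks X; Delta would get -5.
- Light: Echo compares 6, 8, 3 and picks Y; Delta would get -3.
- Medium: Echo compares 5, 4, 1 and picks X; Delta would get -2.
- Heavy: Echo compares 6, 4, -2 and picks X; Delta would get -1.
Delta's induced payoffs are -5, -3, -2, -1, so Delta commits to Heavy. Subgame-perfect outcome: (Heavy, X) with payoffs (-1, 6).

Heavy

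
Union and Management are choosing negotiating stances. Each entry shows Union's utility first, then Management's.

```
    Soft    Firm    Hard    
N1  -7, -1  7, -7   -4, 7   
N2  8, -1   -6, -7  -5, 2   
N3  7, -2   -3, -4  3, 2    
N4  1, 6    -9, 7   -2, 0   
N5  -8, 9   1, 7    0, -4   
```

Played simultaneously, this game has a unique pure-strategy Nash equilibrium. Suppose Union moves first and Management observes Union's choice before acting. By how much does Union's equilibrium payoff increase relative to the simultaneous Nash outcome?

0

Backward induction with Union moving first.
- N1: BR = Hard, leader payoff -4.
- N2: BR = Hard, leader payoff -5.
- N3: BR = Hard, leader payoff 3.
- N4: BR = Firm, leader payoff -9.
- N5: BR = Soft, leader payoff -8.
Maximizing over -4, -5, 3, -9, -8, Union chooses N3. Subgame-perfect outcome: (N3, Hard) with payoffs (3, 2).
Under simultaneous play:
Union's best replies: Soft→N2; Firm→N1; Hard→N3.
Management's best replies: N1→Hard; N2→Hard; N3→Hard; N4→Firm; N5→Soft.
The unique mutual best reply is (N3, Hard), giving (3, 2).
Union's commitment gain: 3 − 3 = 0.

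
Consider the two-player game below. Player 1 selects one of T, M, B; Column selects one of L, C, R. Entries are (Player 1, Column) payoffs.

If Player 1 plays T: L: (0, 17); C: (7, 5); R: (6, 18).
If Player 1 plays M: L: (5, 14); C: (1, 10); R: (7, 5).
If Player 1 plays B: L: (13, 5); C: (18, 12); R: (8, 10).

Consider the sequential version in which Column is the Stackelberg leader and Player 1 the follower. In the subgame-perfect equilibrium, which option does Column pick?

Work backward from Player 1's decision.
- L: BR = B, leader payoff 5.
- C: BR = B, leader payoff 12.
- R: BR = B, leader payoff 10.
Among 5, 12, 10, the best is 12 at C. Subgame-perfect outcome: (B, C) with payoffs (18, 12).

C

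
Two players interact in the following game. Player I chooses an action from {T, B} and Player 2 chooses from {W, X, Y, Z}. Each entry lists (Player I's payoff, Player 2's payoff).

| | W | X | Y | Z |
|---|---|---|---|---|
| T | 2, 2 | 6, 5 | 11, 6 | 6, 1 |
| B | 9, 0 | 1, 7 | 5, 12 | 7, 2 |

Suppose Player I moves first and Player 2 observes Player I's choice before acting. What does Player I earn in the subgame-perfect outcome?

Solve by backward induction (Player I leads).
- T → Player 2 plays Y (best of 2, 5, 6, 1); Player I gets 11.
- B → Player 2 plays Y (best of 0, 7, 12, 2); Player I gets 5.
Player I's induced payoffs are 11, 5, so Player I commits to T. Subgame-perfect outcome: (T, Y) with payoffs (11, 6).

11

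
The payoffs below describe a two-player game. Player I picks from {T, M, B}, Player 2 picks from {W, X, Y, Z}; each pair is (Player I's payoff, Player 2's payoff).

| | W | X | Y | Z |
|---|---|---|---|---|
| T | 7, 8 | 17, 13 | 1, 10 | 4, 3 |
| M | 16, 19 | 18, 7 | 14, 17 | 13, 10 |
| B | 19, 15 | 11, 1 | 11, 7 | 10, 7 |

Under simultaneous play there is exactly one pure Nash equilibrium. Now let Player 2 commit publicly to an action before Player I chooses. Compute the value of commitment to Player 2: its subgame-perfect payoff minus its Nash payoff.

Solve by backward induction (Player 2 leads).
- W: BR = B, leader payoff 15.
- X: BR = M, leader payoff 7.
- Y: BR = M, leader payoff 17.
- Z: BR = M, leader payoff 10.
Player 2's induced payoffs are 15, 7, 17, 10, so Player 2 commits to Y. Subgame-perfect outcome: (M, Y) with payoffs (14, 17).
Under simultaneous play:
Player I's best replies: W→B; X→M; Y→M; Z→M.
Player 2's best replies: T→X; M→W; B→W.
Only (B, W) has each player best-responding; Nash payoffs (19, 15).
Player 2's commitment gain: 17 − 15 = 2.

2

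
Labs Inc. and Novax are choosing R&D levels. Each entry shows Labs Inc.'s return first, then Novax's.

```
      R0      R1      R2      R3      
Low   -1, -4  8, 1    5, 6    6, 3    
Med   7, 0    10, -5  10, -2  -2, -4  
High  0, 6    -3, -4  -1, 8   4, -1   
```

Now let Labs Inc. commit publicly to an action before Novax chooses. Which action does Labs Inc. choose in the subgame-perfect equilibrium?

Work backward from Novax's decision.
- Low: Novax compares -4, 1, 6, 3 and picks R2; Labs Inc. would get 5.
- Med: Novax compares 0, -5, -2, -4 and picks R0; Labs Inc. would get 7.
- High: Novax compares 6, -4, 8, -1 and picks R2; Labs Inc. would get -1.
Maximizing over 5, 7, -1, Labs Inc. chooses Med. Subgame-perfect outcome: (Med, R0) with payoffs (7, 0).

Med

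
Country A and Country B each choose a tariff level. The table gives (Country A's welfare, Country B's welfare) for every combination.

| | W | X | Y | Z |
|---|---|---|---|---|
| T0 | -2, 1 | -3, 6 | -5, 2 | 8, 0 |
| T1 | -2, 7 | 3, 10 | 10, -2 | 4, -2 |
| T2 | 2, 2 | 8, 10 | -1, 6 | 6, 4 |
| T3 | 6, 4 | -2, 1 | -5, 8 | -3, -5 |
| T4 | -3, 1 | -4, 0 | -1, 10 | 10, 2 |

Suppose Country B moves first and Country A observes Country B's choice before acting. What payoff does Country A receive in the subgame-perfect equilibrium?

8

Backward induction with Country B moving first.
- W: BR = T3, leader payoff 4.
- X: BR = T2, leader payoff 10.
- Y: BR = T1, leader payoff -2.
- Z: BR = T4, leader payoff 2.
Maximizing over 4, 10, -2, 2, Country B chooses X. Subgame-perfect outcome: (T2, X) with payoffs (8, 10).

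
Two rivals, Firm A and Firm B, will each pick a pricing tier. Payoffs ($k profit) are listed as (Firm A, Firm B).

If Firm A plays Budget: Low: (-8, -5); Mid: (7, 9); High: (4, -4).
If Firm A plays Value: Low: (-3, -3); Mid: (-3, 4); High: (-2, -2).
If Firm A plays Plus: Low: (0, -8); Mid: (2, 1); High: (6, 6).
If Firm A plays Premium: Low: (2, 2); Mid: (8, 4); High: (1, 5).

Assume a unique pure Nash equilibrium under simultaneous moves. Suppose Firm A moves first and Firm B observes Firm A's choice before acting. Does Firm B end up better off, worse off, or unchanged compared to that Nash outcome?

better off

Backward induction with Firm A moving first.
- Budget: Firm B compares -5, 9, -4 and picks Mid; Firm A would get 7.
- Value: Firm B compares -3, 4, -2 and picks Mid; Firm A would get -3.
- Plus: Firm B compares -8, 1, 6 and picks High; Firm A would get 6.
- Premium: Firm B compares 2, 4, 5 and picks High; Firm A would get 1.
Firm A's induced payoffs are 7, -3, 6, 1, so Firm A commits to Budget. Subgame-perfect outcome: (Budget, Mid) with payoffs (7, 9).
Now find the simultaneous Nash equilibrium.
Firm A's best replies: Low→Premium; Mid→Premium; High→Plus.
Firm B's best replies: Budget→Mid; Value→Mid; Plus→High; Premium→High.
Only (Plus, High) has each player best-responding; Nash payoffs (6, 6).
Firm B earns 9 sequentially versus 6 at the Nash outcome: better off.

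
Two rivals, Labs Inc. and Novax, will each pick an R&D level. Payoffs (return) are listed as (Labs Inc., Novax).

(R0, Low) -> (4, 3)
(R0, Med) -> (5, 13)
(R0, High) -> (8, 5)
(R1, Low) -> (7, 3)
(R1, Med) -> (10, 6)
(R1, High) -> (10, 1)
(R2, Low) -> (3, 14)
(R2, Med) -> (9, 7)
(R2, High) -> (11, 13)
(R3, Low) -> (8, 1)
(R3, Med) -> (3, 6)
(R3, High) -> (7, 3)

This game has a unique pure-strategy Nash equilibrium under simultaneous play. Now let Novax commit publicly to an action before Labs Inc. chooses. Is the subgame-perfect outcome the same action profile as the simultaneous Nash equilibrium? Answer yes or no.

no

Labs Inc. best-responds to each possible Novax move:
- Low: BR = R3, leader payoff 1.
- Med: BR = R1, leader payoff 6.
- High: BR = R2, leader payoff 13.
Among 1, 6, 13, the best is 13 at High. Subgame-perfect outcome: (R2, High) with payoffs (11, 13).
For the simultaneous game, intersect best replies.
Labs Inc.'s best replies: Low→R3; Med→R1; High→R2.
Novax's best replies: R0→Med; R1→Med; R2→Low; R3→Med.
The unique mutual best reply is (R1, Med), giving (10, 6).
Sequential outcome (R2, High) differs from the Nash profile (R1, Med).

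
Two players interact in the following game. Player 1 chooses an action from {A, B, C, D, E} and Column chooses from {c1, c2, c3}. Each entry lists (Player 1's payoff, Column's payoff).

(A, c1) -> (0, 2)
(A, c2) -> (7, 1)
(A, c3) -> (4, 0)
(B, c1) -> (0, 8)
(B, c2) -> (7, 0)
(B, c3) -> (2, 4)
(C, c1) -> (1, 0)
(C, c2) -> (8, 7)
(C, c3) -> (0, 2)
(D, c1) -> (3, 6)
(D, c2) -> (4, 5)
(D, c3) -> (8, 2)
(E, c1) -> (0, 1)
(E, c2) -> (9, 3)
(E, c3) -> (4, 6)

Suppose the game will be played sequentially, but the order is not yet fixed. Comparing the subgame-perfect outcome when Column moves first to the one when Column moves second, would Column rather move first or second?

second

If Player 1 leads: Column's best replies are A→c1, B→c1, C→c2, D→c1, E→c3; Player 1's induced payoffs 0, 0, 8, 3, 4; outcome (C, c2), payoffs (8, 7).
If Column leads: Player 1's best replies are c1→D, c2→E, c3→D; Column's induced payoffs 6, 3, 2; outcome (D, c1), payoffs (3, 6).
Column gets 6 moving first and 7 moving second, so Column prefers to move second.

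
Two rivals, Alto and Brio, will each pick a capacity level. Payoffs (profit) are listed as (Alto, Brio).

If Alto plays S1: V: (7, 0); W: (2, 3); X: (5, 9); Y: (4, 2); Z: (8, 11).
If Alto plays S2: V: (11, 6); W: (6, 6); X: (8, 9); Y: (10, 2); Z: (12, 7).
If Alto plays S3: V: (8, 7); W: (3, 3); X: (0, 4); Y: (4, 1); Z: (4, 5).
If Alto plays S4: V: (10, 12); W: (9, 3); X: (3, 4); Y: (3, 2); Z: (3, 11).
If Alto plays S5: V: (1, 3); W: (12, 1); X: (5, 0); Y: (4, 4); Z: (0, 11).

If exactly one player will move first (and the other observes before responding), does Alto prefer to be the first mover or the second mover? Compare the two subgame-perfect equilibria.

If Alto leads: Brio's best replies are S1→Z, S2→X, S3→V, S4→V, S5→Z; Alto's induced payoffs 8, 8, 8, 10, 0; outcome (S4, V), payoffs (10, 12).
If Brio leads: Alto's best replies are V→S2, W→S5, X→S2, Y→S2, Z→S2; Brio's induced payoffs 6, 1, 9, 2, 7; outcome (S2, X), payoffs (8, 9).
Alto gets 10 moving first and 8 moving second, so Alto prefers to move first.

first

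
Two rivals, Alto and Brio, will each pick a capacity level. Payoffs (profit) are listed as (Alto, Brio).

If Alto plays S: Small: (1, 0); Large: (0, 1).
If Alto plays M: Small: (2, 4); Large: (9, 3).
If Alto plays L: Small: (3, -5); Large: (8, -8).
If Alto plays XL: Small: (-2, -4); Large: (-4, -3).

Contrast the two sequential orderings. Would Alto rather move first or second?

second

If Alto leads: Brio's best replies are S→Large, M→Small, L→Small, XL→Large; Alto's induced payoffs 0, 2, 3, -4; outcome (L, Small), payoffs (3, -5).
If Brio leads: Alto's best replies are Small→L, Large→M; Brio's induced payoffs -5, 3; outcome (M, Large), payoffs (9, 3).
Alto gets 3 moving first and 9 moving second, so Alto prefers to move second.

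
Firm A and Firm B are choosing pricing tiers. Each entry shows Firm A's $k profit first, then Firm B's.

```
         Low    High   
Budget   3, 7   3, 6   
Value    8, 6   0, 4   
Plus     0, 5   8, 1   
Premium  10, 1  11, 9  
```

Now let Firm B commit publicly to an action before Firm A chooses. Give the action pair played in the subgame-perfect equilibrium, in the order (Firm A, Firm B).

(Premium, High)

Backward induction with Firm B moving first.
- Low: BR = Premium, leader payoff 1.
- High: BR = Premium, leader payoff 9.
Among 1, 9, the best is 9 at High. Subgame-perfect outcome: (Premium, High) with payoffs (11, 9).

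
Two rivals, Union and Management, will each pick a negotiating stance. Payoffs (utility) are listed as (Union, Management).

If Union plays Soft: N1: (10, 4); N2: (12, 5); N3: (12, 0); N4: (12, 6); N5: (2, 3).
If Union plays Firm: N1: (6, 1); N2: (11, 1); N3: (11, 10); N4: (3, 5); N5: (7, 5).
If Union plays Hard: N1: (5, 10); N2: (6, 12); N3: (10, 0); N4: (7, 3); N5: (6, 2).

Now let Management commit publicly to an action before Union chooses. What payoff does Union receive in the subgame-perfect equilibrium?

Solve by backward induction (Management leads).
- N1 → Union plays Soft (best of 10, 6, 5); Management gets 4.
- N2 → Union plays Soft (best of 12, 11, 6); Management gets 5.
- N3 → Union plays Soft (best of 12, 11, 10); Management gets 0.
- N4 → Union plays Soft (best of 12, 3, 7); Management gets 6.
- N5 → Union plays Firm (best of 2, 7, 6); Management gets 5.
Management's induced payoffs are 4, 5, 0, 6, 5, so Management commits to N4. Subgame-perfect outcome: (Soft, N4) with payoffs (12, 6).

12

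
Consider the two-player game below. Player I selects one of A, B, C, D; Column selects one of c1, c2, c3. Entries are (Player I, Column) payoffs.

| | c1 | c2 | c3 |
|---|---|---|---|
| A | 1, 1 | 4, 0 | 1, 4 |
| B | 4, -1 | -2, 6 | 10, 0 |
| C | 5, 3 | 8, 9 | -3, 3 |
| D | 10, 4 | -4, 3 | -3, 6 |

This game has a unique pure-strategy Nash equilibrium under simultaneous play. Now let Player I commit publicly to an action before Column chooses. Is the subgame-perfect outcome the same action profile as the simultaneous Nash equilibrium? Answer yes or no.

yes

Backward induction with Player I moving first.
- A: BR = c3, leader payoff 1.
- B: BR = c2, leader payoff -2.
- C: BR = c2, leader payoff 8.
- D: BR = c3, leader payoff -3.
Among 1, -2, 8, -3, the best is 8 at C. Subgame-perfect outcome: (C, c2) with payoffs (8, 9).
Now find the simultaneous Nash equilibrium.
Player I's best replies: c1→D; c2→C; c3→B.
Column's best replies: A→c3; B→c2; C→c2; D→c3.
Only (C, c2) has each player best-responding; Nash payoffs (8, 9).
Sequential outcome (C, c2) coincides with the Nash profile (C, c2).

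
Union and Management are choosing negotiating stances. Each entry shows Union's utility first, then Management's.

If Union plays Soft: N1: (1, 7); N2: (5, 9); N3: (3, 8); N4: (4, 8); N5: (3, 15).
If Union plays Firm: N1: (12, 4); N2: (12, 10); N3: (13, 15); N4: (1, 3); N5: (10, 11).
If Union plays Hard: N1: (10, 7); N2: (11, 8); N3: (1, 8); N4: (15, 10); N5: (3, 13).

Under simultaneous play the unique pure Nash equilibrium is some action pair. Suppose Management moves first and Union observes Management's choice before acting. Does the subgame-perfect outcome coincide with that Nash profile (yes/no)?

yes

Union best-responds to each possible Management move:
- N1 → Union plays Firm (best of 1, 12, 10); Management gets 4.
- N2 → Union plays Firm (best of 5, 12, 11); Management gets 10.
- N3 → Union plays Firm (best of 3, 13, 1); Management gets 15.
- N4 → Union plays Hard (best of 4, 1, 15); Management gets 10.
- N5 → Union plays Firm (best of 3, 10, 3); Management gets 11.
Maximizing over 4, 10, 15, 10, 11, Management chooses N3. Subgame-perfect outcome: (Firm, N3) with payoffs (13, 15).
Now find the simultaneous Nash equilibrium.
Union's best replies: N1→Firm; N2→Firm; N3→Firm; N4→Hard; N5→Firm.
Management's best replies: Soft→N5; Firm→N3; Hard→N5.
Only (Firm, N3) has each player best-responding; Nash payoffs (13, 15).
Sequential outcome (Firm, N3) coincides with the Nash profile (Firm, N3).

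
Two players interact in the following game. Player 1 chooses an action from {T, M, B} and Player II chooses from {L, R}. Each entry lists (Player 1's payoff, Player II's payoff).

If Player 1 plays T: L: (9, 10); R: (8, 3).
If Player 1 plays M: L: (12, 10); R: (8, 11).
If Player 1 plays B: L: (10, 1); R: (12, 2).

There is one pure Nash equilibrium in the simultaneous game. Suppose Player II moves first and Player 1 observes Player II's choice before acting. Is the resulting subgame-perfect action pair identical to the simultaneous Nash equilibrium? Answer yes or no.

no

Player 1 best-responds to each possible Player II move:
- L → Player 1 plays M (best of 9, 12, 10); Player II gets 10.
- R → Player 1 plays B (best of 8, 8, 12); Player II gets 2.
Among 10, 2, the best is 10 at L. Subgame-perfect outcome: (M, L) with payoffs (12, 10).
Under simultaneous play:
Player 1's best replies: L→M; R→B.
Player II's best replies: T→L; M→R; B→R.
Only (B, R) has each player best-responding; Nash payoffs (12, 2).
Sequential outcome (M, L) differs from the Nash profile (B, R).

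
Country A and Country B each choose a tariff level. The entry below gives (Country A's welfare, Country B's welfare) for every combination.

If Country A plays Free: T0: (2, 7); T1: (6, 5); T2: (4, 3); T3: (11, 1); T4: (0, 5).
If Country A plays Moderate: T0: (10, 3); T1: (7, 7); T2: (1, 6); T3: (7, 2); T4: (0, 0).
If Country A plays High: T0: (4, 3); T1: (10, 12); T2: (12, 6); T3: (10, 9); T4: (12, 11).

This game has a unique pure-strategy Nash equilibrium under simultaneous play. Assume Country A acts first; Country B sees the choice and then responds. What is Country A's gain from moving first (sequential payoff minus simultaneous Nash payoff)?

Solve by backward induction (Country A leads).
- Free: BR = T0, leader payoff 2.
- Moderate: BR = T1, leader payoff 7.
- High: BR = T1, leader payoff 10.
Among 2, 7, 10, the best is 10 at High. Subgame-perfect outcome: (High, T1) with payoffs (10, 12).
For the simultaneous game, intersect best replies.
Country A's best replies: T0→Moderate; T1→High; T2→High; T3→Free; T4→High.
Country B's best replies: Free→T0; Moderate→T1; High→T1.
Only (High, T1) has each player best-responding; Nash payoffs (10, 12).
Country A's commitment gain: 10 − 10 = 0.

0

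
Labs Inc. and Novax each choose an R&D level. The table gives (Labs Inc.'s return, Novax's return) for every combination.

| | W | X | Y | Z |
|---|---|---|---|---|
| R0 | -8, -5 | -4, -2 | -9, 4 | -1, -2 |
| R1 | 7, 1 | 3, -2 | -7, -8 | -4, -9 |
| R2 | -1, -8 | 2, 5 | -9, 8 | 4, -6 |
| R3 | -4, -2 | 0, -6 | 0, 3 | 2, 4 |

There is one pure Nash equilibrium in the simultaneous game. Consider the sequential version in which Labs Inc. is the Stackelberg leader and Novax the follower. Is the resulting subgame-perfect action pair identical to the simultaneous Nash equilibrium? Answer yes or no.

yes

Work backward from Novax's decision.
- R0 → Novax plays Y (best of -5, -2, 4, -2); Labs Inc. gets -9.
- R1 → Novax plays W (best of 1, -2, -8, -9); Labs Inc. gets 7.
- R2 → Novax plays Y (best of -8, 5, 8, -6); Labs Inc. gets -9.
- R3 → Novax plays Z (best of -2, -6, 3, 4); Labs Inc. gets 2.
Among -9, 7, -9, 2, the best is 7 at R1. Subgame-perfect outcome: (R1, W) with payoffs (7, 1).
For the simultaneous game, intersect best replies.
Labs Inc.'s best replies: W→R1; X→R1; Y→R3; Z→R2.
Novax's best replies: R0→Y; R1→W; R2→Y; R3→Z.
The unique mutual best reply is (R1, W), giving (7, 1).
Sequential outcome (R1, W) coincides with the Nash profile (R1, W).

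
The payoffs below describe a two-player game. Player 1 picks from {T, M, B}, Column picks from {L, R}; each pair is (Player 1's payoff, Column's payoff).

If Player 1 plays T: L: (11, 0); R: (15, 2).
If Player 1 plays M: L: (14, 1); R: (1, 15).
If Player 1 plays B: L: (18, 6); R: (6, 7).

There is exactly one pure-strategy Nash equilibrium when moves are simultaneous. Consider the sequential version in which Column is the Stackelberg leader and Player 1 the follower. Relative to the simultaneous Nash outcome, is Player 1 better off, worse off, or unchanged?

Player 1 best-responds to each possible Column move:
- L: Player 1 compares 11, 14, 18 and picks B; Column would get 6.
- R: Player 1 compares 15, 1, 6 and picks T; Column would get 2.
Among 6, 2, the best is 6 at L. Subgame-perfect outcome: (B, L) with payoffs (18, 6).
Now find the simultaneous Nash equilibrium.
Player 1's best replies: L→B; R→T.
Column's best replies: T→R; M→R; B→R.
The unique mutual best reply is (T, R), giving (15, 2).
Player 1 earns 18 sequentially versus 15 at the Nash outcome: better off.

better off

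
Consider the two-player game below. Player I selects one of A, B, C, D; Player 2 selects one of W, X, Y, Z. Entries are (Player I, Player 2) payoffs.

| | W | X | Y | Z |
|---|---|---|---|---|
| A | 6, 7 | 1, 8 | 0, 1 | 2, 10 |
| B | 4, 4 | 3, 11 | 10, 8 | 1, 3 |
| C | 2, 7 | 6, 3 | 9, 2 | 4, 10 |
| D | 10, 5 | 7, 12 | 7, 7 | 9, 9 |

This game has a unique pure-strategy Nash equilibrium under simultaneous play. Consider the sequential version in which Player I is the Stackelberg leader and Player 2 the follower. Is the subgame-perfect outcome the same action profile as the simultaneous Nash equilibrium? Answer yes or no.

Solve by backward induction (Player I leads).
- A: Player 2 compares 7, 8, 1, 10 and picks Z; Player I would get 2.
- B: Player 2 compares 4, 11, 8, 3 and picks X; Player I would get 3.
- C: Player 2 compares 7, 3, 2, 10 and picks Z; Player I would get 4.
- D: Player 2 compares 5, 12, 7, 9 and picks X; Player I would get 7.
Player I's induced payoffs are 2, 3, 4, 7, so Player I commits to D. Subgame-perfect outcome: (D, X) with payoffs (7, 12).
Under simultaneous play:
Player I's best replies: W→D; X→D; Y→B; Z→D.
Player 2's best replies: A→Z; B→X; C→Z; D→X.
The unique mutual best reply is (D, X), giving (7, 12).
Sequential outcome (D, X) coincides with the Nash profile (D, X).

yes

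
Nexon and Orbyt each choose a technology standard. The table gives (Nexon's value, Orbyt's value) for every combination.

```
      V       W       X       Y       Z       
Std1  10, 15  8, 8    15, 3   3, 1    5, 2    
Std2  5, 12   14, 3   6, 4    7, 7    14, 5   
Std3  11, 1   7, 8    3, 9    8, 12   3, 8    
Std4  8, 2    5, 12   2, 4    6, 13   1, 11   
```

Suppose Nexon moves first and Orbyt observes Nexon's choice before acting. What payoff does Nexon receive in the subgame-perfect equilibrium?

Orbyt best-responds to each possible Nexon move:
- Std1: Orbyt compares 15, 8, 3, 1, 2 and picks V; Nexon would get 10.
- Std2: Orbyt compares 12, 3, 4, 7, 5 and picks V; Nexon would get 5.
- Std3: Orbyt compares 1, 8, 9, 12, 8 and picks Y; Nexon would get 8.
- Std4: Orbyt compares 2, 12, 4, 13, 11 and picks Y; Nexon would get 6.
Among 10, 5, 8, 6, the best is 10 at Std1. Subgame-perfect outcome: (Std1, V) with payoffs (10, 15).

10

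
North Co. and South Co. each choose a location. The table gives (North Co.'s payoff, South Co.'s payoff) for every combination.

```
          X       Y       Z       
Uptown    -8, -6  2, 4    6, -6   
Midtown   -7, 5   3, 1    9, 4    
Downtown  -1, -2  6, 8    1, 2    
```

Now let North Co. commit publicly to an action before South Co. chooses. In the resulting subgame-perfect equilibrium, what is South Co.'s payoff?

8

Backward induction with North Co. moving first.
- Uptown: South Co. compares -6, 4, -6 and picks Y; North Co. would get 2.
- Midtown: South Co. compares 5, 1, 4 and picks X; North Co. would get -7.
- Downtown: South Co. compares -2, 8, 2 and picks Y; North Co. would get 6.
Maximizing over 2, -7, 6, North Co. chooses Downtown. Subgame-perfect outcome: (Downtown, Y) with payoffs (6, 8).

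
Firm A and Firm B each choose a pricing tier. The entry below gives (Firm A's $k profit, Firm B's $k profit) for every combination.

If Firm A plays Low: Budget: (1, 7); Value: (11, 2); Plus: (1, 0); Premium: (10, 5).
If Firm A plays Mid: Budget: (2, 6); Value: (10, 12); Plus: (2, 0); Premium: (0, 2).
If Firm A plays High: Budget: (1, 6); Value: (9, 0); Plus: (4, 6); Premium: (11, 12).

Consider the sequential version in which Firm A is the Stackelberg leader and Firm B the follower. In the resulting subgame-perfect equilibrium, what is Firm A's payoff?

Solve by backward induction (Firm A leads).
- Low: BR = Budget, leader payoff 1.
- Mid: BR = Value, leader payoff 10.
- High: BR = Premium, leader payoff 11.
Firm A's induced payoffs are 1, 10, 11, so Firm A commits to High. Subgame-perfect outcome: (High, Premium) with payoffs (11, 12).

11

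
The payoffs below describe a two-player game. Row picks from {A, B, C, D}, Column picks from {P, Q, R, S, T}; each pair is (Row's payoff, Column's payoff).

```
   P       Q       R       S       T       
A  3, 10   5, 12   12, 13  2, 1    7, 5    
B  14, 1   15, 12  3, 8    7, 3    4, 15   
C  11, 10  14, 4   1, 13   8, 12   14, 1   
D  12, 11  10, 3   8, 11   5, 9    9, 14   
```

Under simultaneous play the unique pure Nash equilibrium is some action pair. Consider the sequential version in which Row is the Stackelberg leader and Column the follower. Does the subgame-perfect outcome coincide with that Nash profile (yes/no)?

yes

Backward induction with Row moving first.
- A: BR = R, leader payoff 12.
- B: BR = T, leader payoff 4.
- C: BR = R, leader payoff 1.
- D: BR = T, leader payoff 9.
Maximizing over 12, 4, 1, 9, Row chooses A. Subgame-perfect outcome: (A, R) with payoffs (12, 13).
For the simultaneous game, intersect best replies.
Row's best replies: P→B; Q→B; R→A; S→C; T→C.
Column's best replies: A→R; B→T; C→R; D→T.
Only (A, R) has each player best-responding; Nash payoffs (12, 13).
Sequential outcome (A, R) coincides with the Nash profile (A, R).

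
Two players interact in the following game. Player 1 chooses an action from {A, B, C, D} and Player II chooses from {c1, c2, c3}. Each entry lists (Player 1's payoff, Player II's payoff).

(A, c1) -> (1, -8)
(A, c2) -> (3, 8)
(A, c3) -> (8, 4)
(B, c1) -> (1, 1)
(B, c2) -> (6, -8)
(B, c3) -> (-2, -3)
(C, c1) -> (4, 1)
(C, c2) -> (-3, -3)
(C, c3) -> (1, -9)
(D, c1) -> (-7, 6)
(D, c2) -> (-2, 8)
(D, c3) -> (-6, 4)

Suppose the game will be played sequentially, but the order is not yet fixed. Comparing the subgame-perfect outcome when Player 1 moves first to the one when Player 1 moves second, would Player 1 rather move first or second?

If Player 1 leads: Player II's best replies are A→c2, B→c1, C→c1, D→c2; Player 1's induced payoffs 3, 1, 4, -2; outcome (C, c1), payoffs (4, 1).
If Player II leads: Player 1's best replies are c1→C, c2→B, c3→A; Player II's induced payoffs 1, -8, 4; outcome (A, c3), payoffs (8, 4).
Player 1 gets 4 moving first and 8 moving second, so Player 1 prefers to move second.

second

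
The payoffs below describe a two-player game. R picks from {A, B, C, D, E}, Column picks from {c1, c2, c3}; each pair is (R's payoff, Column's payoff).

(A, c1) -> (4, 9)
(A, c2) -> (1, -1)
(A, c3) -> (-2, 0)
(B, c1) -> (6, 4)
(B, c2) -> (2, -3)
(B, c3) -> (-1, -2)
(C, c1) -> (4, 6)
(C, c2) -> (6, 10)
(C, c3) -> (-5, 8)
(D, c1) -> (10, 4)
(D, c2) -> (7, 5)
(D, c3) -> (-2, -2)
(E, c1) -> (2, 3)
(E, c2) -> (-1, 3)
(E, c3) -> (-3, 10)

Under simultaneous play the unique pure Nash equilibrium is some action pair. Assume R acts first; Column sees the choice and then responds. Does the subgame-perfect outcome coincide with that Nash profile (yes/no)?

yes

Solve by backward induction (R leads).
- A: BR = c1, leader payoff 4.
- B: BR = c1, leader payoff 6.
- C: BR = c2, leader payoff 6.
- D: BR = c2, leader payoff 7.
- E: BR = c3, leader payoff -3.
Maximizing over 4, 6, 6, 7, -3, R chooses D. Subgame-perfect outcome: (D, c2) with payoffs (7, 5).
Under simultaneous play:
R's best replies: c1→D; c2→D; c3→B.
Column's best replies: A→c1; B→c1; C→c2; D→c2; E→c3.
Only (D, c2) has each player best-responding; Nash payoffs (7, 5).
Sequential outcome (D, c2) coincides with the Nash profile (D, c2).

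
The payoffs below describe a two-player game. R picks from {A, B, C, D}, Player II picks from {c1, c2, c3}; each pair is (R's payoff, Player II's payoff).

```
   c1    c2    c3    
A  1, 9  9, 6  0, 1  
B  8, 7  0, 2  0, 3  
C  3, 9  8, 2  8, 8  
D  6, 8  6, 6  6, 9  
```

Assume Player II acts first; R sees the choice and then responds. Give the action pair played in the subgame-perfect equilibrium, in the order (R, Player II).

(C, c3)

Backward induction with Player II moving first.
- c1: R compares 1, 8, 3, 6 and picks B; Player II would get 7.
- c2: R compares 9, 0, 8, 6 and picks A; Player II would get 6.
- c3: R compares 0, 0, 8, 6 and picks C; Player II would get 8.
Among 7, 6, 8, the best is 8 at c3. Subgame-perfect outcome: (C, c3) with payoffs (8, 8).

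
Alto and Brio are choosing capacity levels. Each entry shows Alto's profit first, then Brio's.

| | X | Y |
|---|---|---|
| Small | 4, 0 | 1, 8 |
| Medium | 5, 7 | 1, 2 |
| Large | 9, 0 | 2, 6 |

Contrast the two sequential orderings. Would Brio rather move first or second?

second

If Alto leads: Brio's best replies are Small→Y, Medium→X, Large→Y; Alto's induced payoffs 1, 5, 2; outcome (Medium, X), payoffs (5, 7).
If Brio leads: Alto's best replies are X→Large, Y→Large; Brio's induced payoffs 0, 6; outcome (Large, Y), payoffs (2, 6).
Brio gets 6 moving first and 7 moving second, so Brio prefers to move second.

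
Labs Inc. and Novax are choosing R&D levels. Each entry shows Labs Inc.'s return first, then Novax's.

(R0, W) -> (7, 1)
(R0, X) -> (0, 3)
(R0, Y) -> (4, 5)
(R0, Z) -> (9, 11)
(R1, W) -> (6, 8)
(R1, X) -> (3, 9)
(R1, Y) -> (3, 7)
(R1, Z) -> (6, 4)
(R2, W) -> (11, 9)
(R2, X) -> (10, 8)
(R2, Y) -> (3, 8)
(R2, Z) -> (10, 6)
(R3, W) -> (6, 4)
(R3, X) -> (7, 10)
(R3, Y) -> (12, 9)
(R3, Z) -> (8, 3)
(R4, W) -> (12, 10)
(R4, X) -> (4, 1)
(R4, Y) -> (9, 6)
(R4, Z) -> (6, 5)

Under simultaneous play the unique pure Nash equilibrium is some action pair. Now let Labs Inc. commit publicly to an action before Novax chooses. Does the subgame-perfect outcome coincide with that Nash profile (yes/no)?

Work backward from Novax's decision.
- R0 → Novax plays Z (best of 1, 3, 5, 11); Labs Inc. gets 9.
- R1 → Novax plays X (best of 8, 9, 7, 4); Labs Inc. gets 3.
- R2 → Novax plays W (best of 9, 8, 8, 6); Labs Inc. gets 11.
- R3 → Novax plays X (best of 4, 10, 9, 3); Labs Inc. gets 7.
- R4 → Novax plays W (best of 10, 1, 6, 5); Labs Inc. gets 12.
Maximizing over 9, 3, 11, 7, 12, Labs Inc. chooses R4. Subgame-perfect outcome: (R4, W) with payoffs (12, 10).
For the simultaneous game, intersect best replies.
Labs Inc.'s best replies: W→R4; X→R2; Y→R3; Z→R2.
Novax's best replies: R0→Z; R1→X; R2→W; R3→X; R4→W.
Only (R4, W) has each player best-responding; Nash payoffs (12, 10).
Sequential outcome (R4, W) coincides with the Nash profile (R4, W).

yes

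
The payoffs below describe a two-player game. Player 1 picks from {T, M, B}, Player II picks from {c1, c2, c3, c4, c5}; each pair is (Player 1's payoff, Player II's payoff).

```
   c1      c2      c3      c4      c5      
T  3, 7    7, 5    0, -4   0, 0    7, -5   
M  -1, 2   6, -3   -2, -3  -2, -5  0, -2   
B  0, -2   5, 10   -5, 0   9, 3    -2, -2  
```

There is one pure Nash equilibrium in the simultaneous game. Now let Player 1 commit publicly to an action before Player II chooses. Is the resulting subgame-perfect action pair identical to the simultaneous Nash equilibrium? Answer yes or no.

no

Work backward from Player II's decision.
- T → Player II plays c1 (best of 7, 5, -4, 0, -5); Player 1 gets 3.
- M → Player II plays c1 (best of 2, -3, -3, -5, -2); Player 1 gets -1.
- B → Player II plays c2 (best of -2, 10, 0, 3, -2); Player 1 gets 5.
Maximizing over 3, -1, 5, Player 1 chooses B. Subgame-perfect outcome: (B, c2) with payoffs (5, 10).
For the simultaneous game, intersect best replies.
Player 1's best replies: c1→T; c2→T; c3→T; c4→B; c5→T.
Player II's best replies: T→c1; M→c1; B→c2.
Only (T, c1) has each player best-responding; Nash payoffs (3, 7).
Sequential outcome (B, c2) differs from the Nash profile (T, c1).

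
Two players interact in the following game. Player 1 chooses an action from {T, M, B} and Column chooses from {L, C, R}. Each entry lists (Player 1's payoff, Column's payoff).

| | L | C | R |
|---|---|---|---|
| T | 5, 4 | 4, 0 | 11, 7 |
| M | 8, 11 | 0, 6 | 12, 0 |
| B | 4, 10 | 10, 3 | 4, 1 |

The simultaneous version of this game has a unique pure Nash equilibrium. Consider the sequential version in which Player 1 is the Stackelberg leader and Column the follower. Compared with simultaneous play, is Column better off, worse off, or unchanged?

worse off

Solve by backward induction (Player 1 leads).
- T: Column compares 4, 0, 7 and picks R; Player 1 would get 11.
- M: Column compares 11, 6, 0 and picks L; Player 1 would get 8.
- B: Column compares 10, 3, 1 and picks L; Player 1 would get 4.
Maximizing over 11, 8, 4, Player 1 chooses T. Subgame-perfect outcome: (T, R) with payoffs (11, 7).
Now find the simultaneous Nash equilibrium.
Player 1's best replies: L→M; C→B; R→M.
Column's best replies: T→R; M→L; B→L.
Only (M, L) has each player best-responding; Nash payoffs (8, 11).
Column earns 7 sequentially versus 11 at the Nash outcome: worse off.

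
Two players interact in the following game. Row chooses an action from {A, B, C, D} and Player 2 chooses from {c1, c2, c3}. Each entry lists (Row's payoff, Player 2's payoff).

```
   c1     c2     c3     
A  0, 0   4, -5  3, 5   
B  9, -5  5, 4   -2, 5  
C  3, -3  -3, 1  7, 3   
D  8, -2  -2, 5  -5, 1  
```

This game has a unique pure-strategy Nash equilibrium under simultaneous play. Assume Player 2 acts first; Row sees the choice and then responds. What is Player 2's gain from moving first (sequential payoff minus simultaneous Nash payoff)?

Row best-responds to each possible Player 2 move:
- c1: Row compares 0, 9, 3, 8 and picks B; Player 2 would get -5.
- c2: Row compares 4, 5, -3, -2 and picks B; Player 2 would get 4.
- c3: Row compares 3, -2, 7, -5 and picks C; Player 2 would get 3.
Player 2's induced payoffs are -5, 4, 3, so Player 2 commits to c2. Subgame-perfect outcome: (B, c2) with payoffs (5, 4).
Under simultaneous play:
Row's best replies: c1→B; c2→B; c3→C.
Player 2's best replies: A→c3; B→c3; C→c3; D→c2.
The unique mutual best reply is (C, c3), giving (7, 3).
Player 2's commitment gain: 4 − 3 = 1.

1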